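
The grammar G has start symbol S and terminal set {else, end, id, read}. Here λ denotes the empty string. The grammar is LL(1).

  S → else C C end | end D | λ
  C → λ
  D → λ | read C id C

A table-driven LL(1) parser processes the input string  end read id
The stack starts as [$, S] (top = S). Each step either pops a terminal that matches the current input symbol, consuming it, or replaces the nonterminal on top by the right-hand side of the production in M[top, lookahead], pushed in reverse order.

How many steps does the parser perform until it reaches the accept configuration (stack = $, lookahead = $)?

step 1: stack=$ S  input=end read id $  — expand S → end D
step 2: stack=$ D end  input=end read id $  — match end
step 3: stack=$ D  input=read id $  — expand D → read C id C
step 4: stack=$ C id C read  input=read id $  — match read
step 5: stack=$ C id C  input=id $  — expand C → λ
step 6: stack=$ C id  input=id $  — match id
step 7: stack=$ C  input=$  — expand C → λ
Accept reached after 7 steps.

7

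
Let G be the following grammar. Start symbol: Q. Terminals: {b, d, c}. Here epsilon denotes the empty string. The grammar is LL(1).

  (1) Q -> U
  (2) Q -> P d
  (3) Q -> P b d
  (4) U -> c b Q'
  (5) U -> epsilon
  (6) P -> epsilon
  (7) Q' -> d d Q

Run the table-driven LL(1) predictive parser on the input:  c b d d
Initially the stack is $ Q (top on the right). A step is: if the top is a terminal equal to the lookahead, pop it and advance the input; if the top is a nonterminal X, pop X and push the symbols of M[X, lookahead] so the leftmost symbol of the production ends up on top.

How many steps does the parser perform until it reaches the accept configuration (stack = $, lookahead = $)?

9

step 1: stack=$ Q  input=c b d d $  — expand Q -> U
step 2: stack=$ U  input=c b d d $  — expand U -> c b Q'
step 3: stack=$ Q' b c  input=c b d d $  — match c
step 4: stack=$ Q' b  input=b d d $  — match b
step 5: stack=$ Q'  input=d d $  — expand Q' -> d d Q
step 6: stack=$ Q d d  input=d d $  — match d
step 7: stack=$ Q d  input=d $  — match d
step 8: stack=$ Q  input=$  — expand Q -> U
step 9: stack=$ U  input=$  — expand U -> epsilon
Accept reached after 9 steps.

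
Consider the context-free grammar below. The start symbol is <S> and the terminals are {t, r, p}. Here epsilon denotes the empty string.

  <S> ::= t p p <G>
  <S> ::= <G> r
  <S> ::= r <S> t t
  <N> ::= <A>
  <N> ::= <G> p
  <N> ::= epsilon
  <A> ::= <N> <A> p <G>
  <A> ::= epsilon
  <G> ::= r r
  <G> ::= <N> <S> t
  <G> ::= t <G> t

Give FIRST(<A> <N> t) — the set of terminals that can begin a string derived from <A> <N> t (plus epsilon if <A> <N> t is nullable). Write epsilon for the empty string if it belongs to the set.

{p, r, t}

FIRST(<S>): from <S>::=t p p <G> we get {t}; from <S>::=<G> r we get {p, r, t}; from <S>::=r <S> t t we get {r}. So FIRST(<S>) = {p, r, t}.
FIRST(<N>): from <N>::=<A> we get {epsilon, p, r, t}; from <N>::=<G> p we get {p, r, t}; from <N>::=epsilon we get {epsilon}. So FIRST(<N>) = {epsilon, p, r, t}.
FIRST(<A>): from <A>::=<N> <A> p <G> we get {p, r, t}; from <A>::=epsilon we get {epsilon}. So FIRST(<A>) = {epsilon, p, r, t}.
FIRST(<G>): from <G>::=r r we get {r}; from <G>::=<N> <S> t we get {p, r, t}; from <G>::=t <G> t we get {t}. So FIRST(<G>) = {p, r, t}.
FIRST(<A> <N> t): take FIRST of each symbol in turn, carrying on past any symbol whose FIRST contains epsilon; result {p, r, t}.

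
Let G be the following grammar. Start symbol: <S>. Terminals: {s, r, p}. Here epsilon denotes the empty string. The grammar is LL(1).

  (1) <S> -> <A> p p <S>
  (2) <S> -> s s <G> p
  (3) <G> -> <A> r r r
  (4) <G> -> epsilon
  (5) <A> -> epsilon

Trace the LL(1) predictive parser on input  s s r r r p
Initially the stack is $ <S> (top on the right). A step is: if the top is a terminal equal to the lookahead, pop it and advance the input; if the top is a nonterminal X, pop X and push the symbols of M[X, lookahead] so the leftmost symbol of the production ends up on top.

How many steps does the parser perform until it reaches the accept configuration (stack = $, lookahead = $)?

     Stack          Input          Action
  1  $ <S>          s s r r r p $  expand <S> -> s s <G> p
  2  $ p <G> s s    s s r r r p $  match s
  3  $ p <G> s      s r r r p $    match s
  4  $ p <G>        r r r p $      expand <G> -> <A> r r r
  5  $ p r r r <A>  r r r p $      expand <A> -> epsilon
  6  $ p r r r      r r r p $      match r
  7  $ p r r        r r p $        match r
  8  $ p r          r p $          match r
  9  $ p            p $            match p
Accept reached after 9 steps.

9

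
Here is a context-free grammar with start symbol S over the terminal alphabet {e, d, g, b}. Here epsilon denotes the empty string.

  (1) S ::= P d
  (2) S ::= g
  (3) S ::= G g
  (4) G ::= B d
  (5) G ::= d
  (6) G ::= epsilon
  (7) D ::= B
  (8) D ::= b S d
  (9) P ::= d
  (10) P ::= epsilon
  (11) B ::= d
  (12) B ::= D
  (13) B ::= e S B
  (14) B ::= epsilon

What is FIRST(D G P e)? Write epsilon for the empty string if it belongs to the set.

{b, d, e}

FIRST(P): from P::=d we get {d}; from P::=epsilon we get {epsilon}. So FIRST(P) = {epsilon, d}.
FIRST(S): from S::=P d we get {d}; from S::=g we get {g}; from S::=G g we get {b, d, e, g}. So FIRST(S) = {b, d, e, g}.
FIRST(G): from G::=B d we get {b, d, e}; from G::=d we get {d}; from G::=epsilon we get {epsilon}. So FIRST(G) = {epsilon, b, d, e}.
FIRST(D): from D::=B we get {epsilon, b, d, e}; from D::=b S d we get {b}. So FIRST(D) = {epsilon, b, d, e}.
FIRST(B): from B::=d we get {d}; from B::=D we get {epsilon, b, d, e}; from B::=e S B we get {e}; from B::=epsilon we get {epsilon}. So FIRST(B) = {epsilon, b, d, e}.
FIRST(D G P e): take FIRST of each symbol in turn, carrying on past any symbol whose FIRST contains epsilon; result {b, d, e}.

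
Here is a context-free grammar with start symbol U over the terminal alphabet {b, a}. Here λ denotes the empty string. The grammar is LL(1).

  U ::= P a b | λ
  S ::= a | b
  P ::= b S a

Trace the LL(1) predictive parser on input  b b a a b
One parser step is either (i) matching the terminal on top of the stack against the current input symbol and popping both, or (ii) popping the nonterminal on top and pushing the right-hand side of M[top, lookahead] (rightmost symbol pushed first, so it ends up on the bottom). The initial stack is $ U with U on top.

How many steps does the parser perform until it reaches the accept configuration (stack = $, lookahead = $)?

8

step 1: stack=$ U  input=b b a a b $  — expand U ::= P a b
step 2: stack=$ b a P  input=b b a a b $  — expand P ::= b S a
step 3: stack=$ b a a S b  input=b b a a b $  — match b
step 4: stack=$ b a a S  input=b a a b $  — expand S ::= b
step 5: stack=$ b a a b  input=b a a b $  — match b
step 6: stack=$ b a a  input=a a b $  — match a
step 7: stack=$ b a  input=a b $  — match a
step 8: stack=$ b  input=b $  — match b
Accept reached after 8 steps.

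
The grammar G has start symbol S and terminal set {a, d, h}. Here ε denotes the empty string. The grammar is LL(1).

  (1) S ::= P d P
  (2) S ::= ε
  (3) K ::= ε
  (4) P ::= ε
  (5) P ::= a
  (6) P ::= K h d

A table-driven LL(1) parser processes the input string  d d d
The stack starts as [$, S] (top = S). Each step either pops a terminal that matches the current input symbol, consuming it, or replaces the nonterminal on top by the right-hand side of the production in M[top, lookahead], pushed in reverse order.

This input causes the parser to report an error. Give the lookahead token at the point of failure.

d

step 1: stack=$ S  input=d d d $  — expand S ::= P d P
step 2: stack=$ P d P  input=d d d $  — expand P ::= ε
step 3: stack=$ P d  input=d d d $  — match d
step 4: stack=$ P  input=d d $  — expand P ::= ε
step 5: stack=$  input=d d $  — error: stack empty but input remains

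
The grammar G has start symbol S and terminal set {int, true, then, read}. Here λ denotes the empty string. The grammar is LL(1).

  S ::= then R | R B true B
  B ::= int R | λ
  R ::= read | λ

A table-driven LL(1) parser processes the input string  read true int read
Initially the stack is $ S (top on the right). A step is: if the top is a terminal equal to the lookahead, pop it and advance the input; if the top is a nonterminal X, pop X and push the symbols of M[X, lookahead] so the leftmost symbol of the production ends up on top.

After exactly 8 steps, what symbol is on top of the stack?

step 1: stack=$ S  input=read true int read $  — expand S ::= R B true B
step 2: stack=$ B true B R  input=read true int read $  — expand R ::= read
step 3: stack=$ B true B read  input=read true int read $  — match read
step 4: stack=$ B true B  input=true int read $  — expand B ::= λ
step 5: stack=$ B true  input=true int read $  — match true
step 6: stack=$ B  input=int read $  — expand B ::= int R
step 7: stack=$ R int  input=int read $  — match int
step 8: stack=$ R  input=read $  — expand R ::= read
Stack after step 8: $ read (top = read).

read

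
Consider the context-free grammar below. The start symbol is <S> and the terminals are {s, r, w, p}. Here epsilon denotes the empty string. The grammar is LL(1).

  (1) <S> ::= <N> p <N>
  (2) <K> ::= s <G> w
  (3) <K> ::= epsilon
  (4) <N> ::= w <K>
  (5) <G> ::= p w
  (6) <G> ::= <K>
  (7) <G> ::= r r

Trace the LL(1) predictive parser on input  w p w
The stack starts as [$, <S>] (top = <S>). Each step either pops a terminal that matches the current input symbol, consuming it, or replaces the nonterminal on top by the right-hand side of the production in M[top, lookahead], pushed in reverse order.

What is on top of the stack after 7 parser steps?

step 1: stack=$ <S>  input=w p w $  — expand <S> ::= <N> p <N>
step 2: stack=$ <N> p <N>  input=w p w $  — expand <N> ::= w <K>
step 3: stack=$ <N> p <K> w  input=w p w $  — match w
step 4: stack=$ <N> p <K>  input=p w $  — expand <K> ::= epsilon
step 5: stack=$ <N> p  input=p w $  — match p
step 6: stack=$ <N>  input=w $  — expand <N> ::= w <K>
step 7: stack=$ <K> w  input=w $  — match w
Stack after step 7: $ <K> (top = <K>).

<K>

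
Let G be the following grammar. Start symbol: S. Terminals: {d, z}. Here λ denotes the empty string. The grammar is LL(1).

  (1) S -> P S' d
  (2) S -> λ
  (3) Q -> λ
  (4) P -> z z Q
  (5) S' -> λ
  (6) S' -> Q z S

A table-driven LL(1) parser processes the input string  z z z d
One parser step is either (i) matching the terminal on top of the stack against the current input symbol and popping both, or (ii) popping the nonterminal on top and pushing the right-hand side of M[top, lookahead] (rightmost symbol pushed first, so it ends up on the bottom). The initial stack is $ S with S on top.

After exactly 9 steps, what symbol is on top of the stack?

d

     Stack         Input      Action
  1  $ S           z z z d $  expand S -> P S' d
  2  $ d S' P      z z z d $  expand P -> z z Q
  3  $ d S' Q z z  z z z d $  match z
  4  $ d S' Q z    z z d $    match z
  5  $ d S' Q      z d $      expand Q -> λ
  6  $ d S'        z d $      expand S' -> Q z S
  7  $ d S z Q     z d $      expand Q -> λ
  8  $ d S z       z d $      match z
  9  $ d S         d $        expand S -> λ
Stack after step 9: $ d (top = d).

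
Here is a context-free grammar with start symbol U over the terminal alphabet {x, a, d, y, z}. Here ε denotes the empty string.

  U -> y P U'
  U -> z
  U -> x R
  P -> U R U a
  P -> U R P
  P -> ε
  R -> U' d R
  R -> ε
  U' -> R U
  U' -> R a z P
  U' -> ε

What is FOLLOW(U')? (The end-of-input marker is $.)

{$, a, d, x, y, z}

FIRST(U): from U->y P U' we get {y}; from U->z we get {z}; from U->x R we get {x}. So FIRST(U) = {x, y, z}.
FIRST(P): from P->U R U a we get {x, y, z}; from P->U R P we get {x, y, z}; from P->ε we get {ε}. So FIRST(P) = {ε, x, y, z}.
FIRST(R): from R->U' d R we get {a, d, x, y, z}; from R->ε we get {ε}. So FIRST(R) = {ε, a, d, x, y, z}.
FIRST(U'): from U'->R U we get {a, d, x, y, z}; from U'->R a z P we get {a, d, x, y, z}; from U'->ε we get {ε}. So FIRST(U') = {ε, a, d, x, y, z}.
FOLLOW(U) includes $ since U is the start symbol.
FOLLOW(U): in P->U R U a (occurrence 1), U is followed by R U a with FIRST {a, d, x, y, z}; in P->U R U a (occurrence 2), U is followed by a with FIRST {a}; in P->U R P, U is followed by R P with FIRST {ε, a, d, x, y, z}; in P->U R P, the suffix after U is nullable, so FOLLOW(U) ⊇ FOLLOW(P) = {$, a, d, x, y, z}; in U'->R U, the suffix after U is empty, so FOLLOW(U) ⊇ FOLLOW(U') = {$, a, d, x, y, z}. Thus FOLLOW(U) = {$, a, d, x, y, z}.
FOLLOW(U'): in U->y P U', the suffix after U' is empty, so FOLLOW(U') ⊇ FOLLOW(U) = {$, a, d, x, y, z}; in R->U' d R, U' is followed by d R with FIRST {d}. Thus FOLLOW(U') = {$, a, d, x, y, z}.
FOLLOW(P): in U->y P U', P is followed by U' with FIRST {ε, a, d, x, y, z}; in U->y P U', the suffix after P is nullable, so FOLLOW(P) ⊇ FOLLOW(U) = {$, a, d, x, y, z}; in P->U R P, the suffix after P is empty (adds nothing new); in U'->R a z P, the suffix after P is empty, so FOLLOW(P) ⊇ FOLLOW(U') = {$, a, d, x, y, z}. Thus FOLLOW(P) = {$, a, d, x, y, z}.
FOLLOW(R): in U->x R, the suffix after R is empty, so FOLLOW(R) ⊇ FOLLOW(U) = {$, a, d, x, y, z}; in P->U R U a, R is followed by U a with FIRST {x, y, z}; in P->U R P, R is followed by P with FIRST {ε, x, y, z}; in P->U R P, the suffix after R is nullable, so FOLLOW(R) ⊇ FOLLOW(P) = {$, a, d, x, y, z}; in R->U' d R, the suffix after R is empty (adds nothing new); in U'->R U, R is followed by U with FIRST {x, y, z}; in U'->R a z P, R is followed by a z P with FIRST {a}. Thus FOLLOW(R) = {$, a, d, x, y, z}.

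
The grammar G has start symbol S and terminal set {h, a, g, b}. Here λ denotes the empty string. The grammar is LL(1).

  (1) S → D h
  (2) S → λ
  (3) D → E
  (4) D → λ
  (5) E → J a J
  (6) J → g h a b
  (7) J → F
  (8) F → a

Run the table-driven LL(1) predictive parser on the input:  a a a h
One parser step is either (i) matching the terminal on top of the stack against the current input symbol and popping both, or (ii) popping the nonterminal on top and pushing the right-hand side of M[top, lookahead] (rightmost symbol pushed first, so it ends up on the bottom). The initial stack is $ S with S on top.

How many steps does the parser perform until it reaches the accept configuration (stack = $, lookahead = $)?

11

step 1: stack=$ S  input=a a a h $  — expand S → D h
step 2: stack=$ h D  input=a a a h $  — expand D → E
step 3: stack=$ h E  input=a a a h $  — expand E → J a J
step 4: stack=$ h J a J  input=a a a h $  — expand J → F
step 5: stack=$ h J a F  input=a a a h $  — expand F → a
step 6: stack=$ h J a a  input=a a a h $  — match a
step 7: stack=$ h J a  input=a a h $  — match a
step 8: stack=$ h J  input=a h $  — expand J → F
step 9: stack=$ h F  input=a h $  — expand F → a
step 10: stack=$ h a  input=a h $  — match a
step 11: stack=$ h  input=h $  — match h
Accept reached after 11 steps.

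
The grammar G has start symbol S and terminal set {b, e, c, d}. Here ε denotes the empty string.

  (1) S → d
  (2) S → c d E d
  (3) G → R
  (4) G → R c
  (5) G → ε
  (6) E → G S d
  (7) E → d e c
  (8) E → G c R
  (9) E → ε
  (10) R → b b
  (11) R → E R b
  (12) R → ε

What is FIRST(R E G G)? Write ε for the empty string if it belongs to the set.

{ε, b, c, d}

FIRST(S) = {c, d}
FIRST(G) = {ε, b, c, d}  (via R, R c)
FIRST(E) = {ε, b, c, d}  (via G S d, G c R)
FIRST(R) = {ε, b, c, d}  (via E R b)
FIRST(R E G G): take FIRST of each symbol in turn, carrying on past any symbol whose FIRST contains ε; result {ε, b, c, d}.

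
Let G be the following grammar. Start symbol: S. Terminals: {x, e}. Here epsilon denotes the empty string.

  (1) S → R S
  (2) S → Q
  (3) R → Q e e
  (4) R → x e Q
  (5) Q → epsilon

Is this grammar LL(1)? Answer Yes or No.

FIRST(S) = {epsilon, e, x}
FIRST(R) = {e, x}
FIRST(Q) = {epsilon}
FOLLOW(S) = {$}
FOLLOW(R) = {$, e, x}
FOLLOW(Q) = {$, e, x}
Each cell of M receives at most one production.

Yes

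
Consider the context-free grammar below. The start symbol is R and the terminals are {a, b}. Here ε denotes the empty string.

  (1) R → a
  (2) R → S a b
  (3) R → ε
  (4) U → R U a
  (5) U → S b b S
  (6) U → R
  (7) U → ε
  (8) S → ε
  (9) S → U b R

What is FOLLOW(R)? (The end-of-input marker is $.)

{$, a, b}

FIRST(R) = {ε, a, b}  (via S a b)
FIRST(U) = {ε, a, b}  (via R U a, S b b S, R)
FIRST(S) = {ε, a, b}  (via U b R)
FOLLOW(R) includes $ since R is the start symbol.
FOLLOW(U): in U→R U a, U is followed by a with FIRST {a}; in S→U b R, U is followed by b R with FIRST {b}. Thus FOLLOW(U) = {a, b}.
FOLLOW(S): in R→S a b, S is followed by a b with FIRST {a}; in U→S b b S (occurrence 1), S is followed by b b S with FIRST {b}; in U→S b b S (occurrence 2), the suffix after S is empty, so FOLLOW(S) ⊇ FOLLOW(U) = {a, b}. Thus FOLLOW(S) = {a, b}.
FOLLOW(R): in U→R U a, R is followed by U a with FIRST {a, b}; in U→R, the suffix after R is empty, so FOLLOW(R) ⊇ FOLLOW(U) = {a, b}; in S→U b R, the suffix after R is empty, so FOLLOW(R) ⊇ FOLLOW(S) = {a, b}. Thus FOLLOW(R) = {$, a, b}.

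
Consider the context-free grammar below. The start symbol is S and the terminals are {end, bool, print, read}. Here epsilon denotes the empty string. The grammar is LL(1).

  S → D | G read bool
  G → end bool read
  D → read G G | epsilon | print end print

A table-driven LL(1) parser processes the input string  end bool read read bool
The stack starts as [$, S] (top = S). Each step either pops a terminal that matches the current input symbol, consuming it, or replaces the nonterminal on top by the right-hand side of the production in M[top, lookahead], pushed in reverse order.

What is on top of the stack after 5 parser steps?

step 1: stack=$ S  input=end bool read read bool $  — expand S → G read bool
step 2: stack=$ bool read G  input=end bool read read bool $  — expand G → end bool read
step 3: stack=$ bool read read bool end  input=end bool read read bool $  — match end
step 4: stack=$ bool read read bool  input=bool read read bool $  — match bool
step 5: stack=$ bool read read  input=read read bool $  — match read
Stack after step 5: $ bool read (top = read).

read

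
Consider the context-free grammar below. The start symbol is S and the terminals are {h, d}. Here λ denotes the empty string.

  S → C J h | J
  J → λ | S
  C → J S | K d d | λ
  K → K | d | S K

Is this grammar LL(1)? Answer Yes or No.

No

FIRST(S) = {λ, d, h}
FIRST(J) = {λ, d, h}
FIRST(C) = {λ, d, h}
FIRST(K) = {d, h}
FOLLOW(S) = {$, d, h}
FOLLOW(J) = {$, d, h}
FOLLOW(C) = {d, h}
FOLLOW(K) = {d}
Cell M[C, d] receives both C → J S and C → K d d and C → λ — the grammar is not LL(1).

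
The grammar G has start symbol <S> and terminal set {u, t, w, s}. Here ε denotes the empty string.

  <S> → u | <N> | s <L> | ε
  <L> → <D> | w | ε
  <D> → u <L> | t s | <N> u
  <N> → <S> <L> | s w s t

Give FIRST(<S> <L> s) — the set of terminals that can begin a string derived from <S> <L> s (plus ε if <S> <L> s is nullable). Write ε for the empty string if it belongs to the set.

{s, t, u, w}

FIRST(<S>) = {ε, s, t, u, w}  (via <N>)
FIRST(<L>) = {ε, s, t, u, w}  (via <D>)
FIRST(<N>) = {ε, s, t, u, w}  (via <S> <L>)
FIRST(<D>) = {s, t, u, w}  (via <N> u)
FIRST(<S> <L> s): take FIRST of each symbol in turn, carrying on past any symbol whose FIRST contains ε; result {s, t, u, w}.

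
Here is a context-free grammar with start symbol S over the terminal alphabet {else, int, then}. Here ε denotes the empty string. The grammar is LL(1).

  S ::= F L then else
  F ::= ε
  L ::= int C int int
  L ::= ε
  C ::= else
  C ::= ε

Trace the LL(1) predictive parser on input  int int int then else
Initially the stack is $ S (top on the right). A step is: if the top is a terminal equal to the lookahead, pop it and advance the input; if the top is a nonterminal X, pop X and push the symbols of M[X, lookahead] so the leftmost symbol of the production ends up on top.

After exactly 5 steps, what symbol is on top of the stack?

step 1: stack=$ S  input=int int int then else $  — expand S ::= F L then else
step 2: stack=$ else then L F  input=int int int then else $  — expand F ::= ε
step 3: stack=$ else then L  input=int int int then else $  — expand L ::= int C int int
step 4: stack=$ else then int int C int  input=int int int then else $  — match int
step 5: stack=$ else then int int C  input=int int then else $  — expand C ::= ε
Stack after step 5: $ else then int int (top = int).

int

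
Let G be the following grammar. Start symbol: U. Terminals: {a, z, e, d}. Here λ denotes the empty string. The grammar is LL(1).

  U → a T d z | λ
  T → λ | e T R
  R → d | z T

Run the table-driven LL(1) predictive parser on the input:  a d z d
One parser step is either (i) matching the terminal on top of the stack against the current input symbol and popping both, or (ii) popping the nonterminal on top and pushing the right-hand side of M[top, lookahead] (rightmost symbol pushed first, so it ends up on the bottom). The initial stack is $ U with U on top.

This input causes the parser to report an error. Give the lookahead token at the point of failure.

     Stack      Input      Action
  1  $ U        a d z d $  expand U → a T d z
  2  $ z d T a  a d z d $  match a
  3  $ z d T    d z d $    expand T → λ
  4  $ z d      d z d $    match d
  5  $ z        z d $      match z
  6  $          d $        error: stack empty but input remains

d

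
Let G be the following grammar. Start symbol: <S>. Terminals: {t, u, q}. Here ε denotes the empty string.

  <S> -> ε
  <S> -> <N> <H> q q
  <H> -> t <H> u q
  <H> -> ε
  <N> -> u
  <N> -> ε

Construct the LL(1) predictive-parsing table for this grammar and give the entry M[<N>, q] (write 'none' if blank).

<N> -> ε

FIRST(<H>) = {ε, t}
FIRST(<N>) = {ε, u}
FIRST(<S>) = {ε, q, t, u}  (via <N> <H> q q)
FOLLOW(<S>) includes $ since <S> is the start symbol.
FOLLOW(<N>): in <S>-><N> <H> q q, <N> is followed by <H> q q with FIRST {q, t}. Thus FOLLOW(<N>) = {q, t}.
For <N> -> u: FIRST(u) = {u}, so it goes in M[<N>, t] for t ∈ {u}.
For <N> -> ε: FIRST(ε) = {ε}, so it goes in M[<N>, t] for t ∈ {}; since ε ∈ FIRST, also for every t ∈ FOLLOW(<N>) = {q, t}.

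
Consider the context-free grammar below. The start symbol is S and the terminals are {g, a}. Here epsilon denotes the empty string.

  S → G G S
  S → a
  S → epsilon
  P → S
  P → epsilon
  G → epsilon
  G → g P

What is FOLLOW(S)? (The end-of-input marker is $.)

FIRST(G): from G→epsilon we get {epsilon}; from G→g P we get {g}. So FIRST(G) = {epsilon, g}.
FIRST(S): from S→G G S we get {epsilon, a, g}; from S→a we get {a}; from S→epsilon we get {epsilon}. So FIRST(S) = {epsilon, a, g}.
FIRST(P): from P→S we get {epsilon, a, g}; from P→epsilon we get {epsilon}. So FIRST(P) = {epsilon, a, g}.
FOLLOW(S) includes $ since S is the start symbol.
FOLLOW(S): in S→G G S, the suffix after S is empty (adds nothing new); in P→S, the suffix after S is empty, so FOLLOW(S) ⊇ FOLLOW(P) = {$, a, g}. Thus FOLLOW(S) = {$, a, g}.
FOLLOW(G): in S→G G S (occurrence 1), G is followed by G S with FIRST {epsilon, a, g}; in S→G G S (occurrence 1), the suffix after G is nullable, so FOLLOW(G) ⊇ FOLLOW(S) = {$, a, g}; in S→G G S (occurrence 2), G is followed by S with FIRST {epsilon, a, g}; in S→G G S (occurrence 2), the suffix after G is nullable, so FOLLOW(G) ⊇ FOLLOW(S) = {$, a, g}. Thus FOLLOW(G) = {$, a, g}.
FOLLOW(P): in G→g P, the suffix after P is empty, so FOLLOW(P) ⊇ FOLLOW(G) = {$, a, g}. Thus FOLLOW(P) = {$, a, g}.

{$, a, g}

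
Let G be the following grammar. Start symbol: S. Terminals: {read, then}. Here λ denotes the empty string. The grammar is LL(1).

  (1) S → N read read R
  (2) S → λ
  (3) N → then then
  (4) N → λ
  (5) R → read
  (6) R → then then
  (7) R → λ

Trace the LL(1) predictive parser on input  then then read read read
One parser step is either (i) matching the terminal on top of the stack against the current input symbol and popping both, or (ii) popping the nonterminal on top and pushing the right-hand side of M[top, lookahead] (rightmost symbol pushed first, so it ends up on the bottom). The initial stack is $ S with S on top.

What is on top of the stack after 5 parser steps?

read

     Stack                    Input                       Action
  1  $ S                      then then read read read $  expand S → N read read R
  2  $ R read read N          then then read read read $  expand N → then then
  3  $ R read read then then  then then read read read $  match then
  4  $ R read read then       then read read read $       match then
  5  $ R read read            read read read $            match read
Stack after step 5: $ R read (top = read).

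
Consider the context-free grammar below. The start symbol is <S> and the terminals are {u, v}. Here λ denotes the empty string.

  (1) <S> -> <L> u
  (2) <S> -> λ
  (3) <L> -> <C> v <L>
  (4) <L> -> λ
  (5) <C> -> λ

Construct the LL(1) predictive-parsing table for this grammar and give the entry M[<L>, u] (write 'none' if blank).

<L> -> λ

FIRST(<C>): from <C>->λ we get {λ}. So FIRST(<C>) = {λ}.
FIRST(<L>): from <L>-><C> v <L> we get {v}; from <L>->λ we get {λ}. So FIRST(<L>) = {λ, v}.
FIRST(<S>): from <S>-><L> u we get {u, v}; from <S>->λ we get {λ}. So FIRST(<S>) = {λ, u, v}.
FOLLOW(<S>) includes $ since <S> is the start symbol.
FOLLOW(<L>): in <S>-><L> u, <L> is followed by u with FIRST {u}; in <L>-><C> v <L>, the suffix after <L> is empty (adds nothing new). Thus FOLLOW(<L>) = {u}.
For <L> -> <C> v <L>: FIRST(<C> v <L>) = {v}, so it goes in M[<L>, t] for t ∈ {v}.
For <L> -> λ: FIRST(λ) = {λ}, so it goes in M[<L>, t] for t ∈ {}; since λ ∈ FIRST, also for every t ∈ FOLLOW(<L>) = {u}.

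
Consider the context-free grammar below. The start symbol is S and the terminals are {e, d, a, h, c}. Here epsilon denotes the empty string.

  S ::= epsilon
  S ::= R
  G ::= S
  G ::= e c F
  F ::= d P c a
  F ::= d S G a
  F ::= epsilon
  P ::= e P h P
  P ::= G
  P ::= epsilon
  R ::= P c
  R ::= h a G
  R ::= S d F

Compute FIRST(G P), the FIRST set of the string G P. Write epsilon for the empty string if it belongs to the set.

{epsilon, c, d, e, h}

FIRST(F) = {epsilon, d}
FIRST(S) = {epsilon, c, d, e, h}  (via R)
FIRST(G) = {epsilon, c, d, e, h}  (via S)
FIRST(P) = {epsilon, c, d, e, h}  (via G)
FIRST(R) = {c, d, e, h}  (via P c, S d F)
FIRST(G P): take FIRST of each symbol in turn, carrying on past any symbol whose FIRST contains epsilon; result {epsilon, c, d, e, h}.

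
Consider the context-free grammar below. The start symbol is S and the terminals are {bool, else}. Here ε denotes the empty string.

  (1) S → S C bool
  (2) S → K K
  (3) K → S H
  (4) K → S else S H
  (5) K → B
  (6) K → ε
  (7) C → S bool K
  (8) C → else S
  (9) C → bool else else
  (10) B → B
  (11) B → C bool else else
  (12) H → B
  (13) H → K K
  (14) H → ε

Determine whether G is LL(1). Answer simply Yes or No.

No

FIRST(S) = {ε, bool, else}
FIRST(K) = {ε, bool, else}
FIRST(C) = {bool, else}
FIRST(B) = {bool, else}
FIRST(H) = {ε, bool, else}
FOLLOW(S) = {$, bool, else}
FOLLOW(K) = {$, bool, else}
FOLLOW(C) = {bool}
FOLLOW(B) = {$, bool, else}
FOLLOW(H) = {$, bool, else}
Cell M[B, bool] receives both B → B and B → C bool else else — the grammar is not LL(1).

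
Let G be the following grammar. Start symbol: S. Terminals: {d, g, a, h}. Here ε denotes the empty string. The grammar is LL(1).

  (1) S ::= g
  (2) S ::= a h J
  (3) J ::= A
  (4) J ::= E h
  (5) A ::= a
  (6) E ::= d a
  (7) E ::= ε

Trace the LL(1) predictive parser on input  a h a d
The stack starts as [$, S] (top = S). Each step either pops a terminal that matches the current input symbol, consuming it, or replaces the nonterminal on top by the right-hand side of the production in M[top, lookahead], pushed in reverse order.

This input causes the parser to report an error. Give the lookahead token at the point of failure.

step 1: stack=$ S  input=a h a d $  — expand S ::= a h J
step 2: stack=$ J h a  input=a h a d $  — match a
step 3: stack=$ J h  input=h a d $  — match h
step 4: stack=$ J  input=a d $  — expand J ::= A
step 5: stack=$ A  input=a d $  — expand A ::= a
step 6: stack=$ a  input=a d $  — match a
step 7: stack=$  input=d $  — error: stack empty but input remains

d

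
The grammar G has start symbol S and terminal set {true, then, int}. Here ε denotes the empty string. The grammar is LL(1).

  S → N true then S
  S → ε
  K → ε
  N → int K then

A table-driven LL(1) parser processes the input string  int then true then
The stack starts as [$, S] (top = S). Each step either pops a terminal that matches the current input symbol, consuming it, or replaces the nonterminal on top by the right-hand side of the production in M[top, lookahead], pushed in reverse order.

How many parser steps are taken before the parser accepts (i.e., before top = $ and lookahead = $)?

8

step 1: stack=$ S  input=int then true then $  — expand S → N true then S
step 2: stack=$ S then true N  input=int then true then $  — expand N → int K then
step 3: stack=$ S then true then K int  input=int then true then $  — match int
step 4: stack=$ S then true then K  input=then true then $  — expand K → ε
step 5: stack=$ S then true then  input=then true then $  — match then
step 6: stack=$ S then true  input=true then $  — match true
step 7: stack=$ S then  input=then $  — match then
step 8: stack=$ S  input=$  — expand S → ε
Accept reached after 8 steps.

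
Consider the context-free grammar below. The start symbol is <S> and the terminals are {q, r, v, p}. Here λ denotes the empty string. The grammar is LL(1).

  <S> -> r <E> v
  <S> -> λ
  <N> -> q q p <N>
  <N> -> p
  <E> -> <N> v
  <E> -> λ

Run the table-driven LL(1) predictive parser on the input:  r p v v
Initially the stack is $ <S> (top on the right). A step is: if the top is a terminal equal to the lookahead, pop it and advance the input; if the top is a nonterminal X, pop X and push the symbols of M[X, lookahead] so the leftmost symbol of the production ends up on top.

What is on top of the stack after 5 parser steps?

     Stack      Input      Action
  1  $ <S>      r p v v $  expand <S> -> r <E> v
  2  $ v <E> r  r p v v $  match r
  3  $ v <E>    p v v $    expand <E> -> <N> v
  4  $ v v <N>  p v v $    expand <N> -> p
  5  $ v v p    p v v $    match p
Stack after step 5: $ v v (top = v).

v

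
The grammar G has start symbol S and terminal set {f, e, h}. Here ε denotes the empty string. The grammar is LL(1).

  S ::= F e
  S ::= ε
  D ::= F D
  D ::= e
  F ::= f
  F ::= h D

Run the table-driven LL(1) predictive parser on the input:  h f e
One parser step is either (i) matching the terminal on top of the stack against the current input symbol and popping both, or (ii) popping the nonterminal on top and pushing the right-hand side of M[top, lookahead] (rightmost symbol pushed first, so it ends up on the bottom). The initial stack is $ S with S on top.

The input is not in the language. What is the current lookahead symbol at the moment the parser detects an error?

$

     Stack    Input    Action
  1  $ S      h f e $  expand S ::= F e
  2  $ e F    h f e $  expand F ::= h D
  3  $ e D h  h f e $  match h
  4  $ e D    f e $    expand D ::= F D
  5  $ e D F  f e $    expand F ::= f
  6  $ e D f  f e $    match f
  7  $ e D    e $      expand D ::= e
  8  $ e e    e $      match e
  9  $ e      $        error: top is terminal e but lookahead is $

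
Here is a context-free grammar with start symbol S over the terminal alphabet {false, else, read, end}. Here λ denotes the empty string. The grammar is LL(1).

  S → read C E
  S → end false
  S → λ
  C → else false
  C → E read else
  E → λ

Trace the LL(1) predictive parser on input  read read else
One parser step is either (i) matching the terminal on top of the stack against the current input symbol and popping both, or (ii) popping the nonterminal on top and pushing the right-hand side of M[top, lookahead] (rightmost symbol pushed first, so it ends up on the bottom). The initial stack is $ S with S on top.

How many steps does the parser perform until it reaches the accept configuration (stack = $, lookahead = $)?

7

step 1: stack=$ S  input=read read else $  — expand S → read C E
step 2: stack=$ E C read  input=read read else $  — match read
step 3: stack=$ E C  input=read else $  — expand C → E read else
step 4: stack=$ E else read E  input=read else $  — expand E → λ
step 5: stack=$ E else read  input=read else $  — match read
step 6: stack=$ E else  input=else $  — match else
step 7: stack=$ E  input=$  — expand E → λ
Accept reached after 7 steps.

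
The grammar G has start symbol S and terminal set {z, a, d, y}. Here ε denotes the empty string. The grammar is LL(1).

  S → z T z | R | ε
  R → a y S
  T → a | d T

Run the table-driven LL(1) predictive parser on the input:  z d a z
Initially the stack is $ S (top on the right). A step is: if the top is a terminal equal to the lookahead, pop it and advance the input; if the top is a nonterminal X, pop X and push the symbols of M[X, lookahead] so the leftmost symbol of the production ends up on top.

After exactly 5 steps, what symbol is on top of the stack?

     Stack    Input      Action
  1  $ S      z d a z $  expand S → z T z
  2  $ z T z  z d a z $  match z
  3  $ z T    d a z $    expand T → d T
  4  $ z T d  d a z $    match d
  5  $ z T    a z $      expand T → a
Stack after step 5: $ z a (top = a).

a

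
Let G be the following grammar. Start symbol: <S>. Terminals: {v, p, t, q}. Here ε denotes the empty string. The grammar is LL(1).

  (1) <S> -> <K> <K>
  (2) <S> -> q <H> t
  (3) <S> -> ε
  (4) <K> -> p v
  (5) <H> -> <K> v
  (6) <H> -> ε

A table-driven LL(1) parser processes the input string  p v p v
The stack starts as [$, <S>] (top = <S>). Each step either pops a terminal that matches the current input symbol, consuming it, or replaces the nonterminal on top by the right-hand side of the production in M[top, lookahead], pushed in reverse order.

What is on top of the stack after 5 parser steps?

step 1: stack=$ <S>  input=p v p v $  — expand <S> -> <K> <K>
step 2: stack=$ <K> <K>  input=p v p v $  — expand <K> -> p v
step 3: stack=$ <K> v p  input=p v p v $  — match p
step 4: stack=$ <K> v  input=v p v $  — match v
step 5: stack=$ <K>  input=p v $  — expand <K> -> p v
Stack after step 5: $ v p (top = p).

p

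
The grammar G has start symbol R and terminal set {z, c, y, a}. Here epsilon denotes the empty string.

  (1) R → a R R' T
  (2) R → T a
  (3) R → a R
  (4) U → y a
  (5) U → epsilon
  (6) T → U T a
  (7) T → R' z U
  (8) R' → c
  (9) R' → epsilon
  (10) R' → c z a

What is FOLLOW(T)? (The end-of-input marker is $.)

{$, a, c, y, z}

FIRST(U) = {epsilon, y}
FIRST(R') = {epsilon, c}
FIRST(T) = {c, y, z}  (via U T a, R' z U)
FIRST(R) = {a, c, y, z}  (via T a)
FOLLOW(R) includes $ since R is the start symbol.
FOLLOW(R): in R→a R R' T, R is followed by R' T with FIRST {c, y, z}; in R→a R, the suffix after R is empty (adds nothing new). Thus FOLLOW(R) = {$, c, y, z}.
FOLLOW(T): in R→a R R' T, the suffix after T is empty, so FOLLOW(T) ⊇ FOLLOW(R) = {$, c, y, z}; in R→T a, T is followed by a with FIRST {a}; in T→U T a, T is followed by a with FIRST {a}. Thus FOLLOW(T) = {$, a, c, y, z}.
FOLLOW(U): in T→U T a, U is followed by T a with FIRST {c, y, z}; in T→R' z U, the suffix after U is empty, so FOLLOW(U) ⊇ FOLLOW(T) = {$, a, c, y, z}. Thus FOLLOW(U) = {$, a, c, y, z}.
FOLLOW(R'): in R→a R R' T, R' is followed by T with FIRST {c, y, z}; in T→R' z U, R' is followed by z U with FIRST {z}. Thus FOLLOW(R') = {c, y, z}.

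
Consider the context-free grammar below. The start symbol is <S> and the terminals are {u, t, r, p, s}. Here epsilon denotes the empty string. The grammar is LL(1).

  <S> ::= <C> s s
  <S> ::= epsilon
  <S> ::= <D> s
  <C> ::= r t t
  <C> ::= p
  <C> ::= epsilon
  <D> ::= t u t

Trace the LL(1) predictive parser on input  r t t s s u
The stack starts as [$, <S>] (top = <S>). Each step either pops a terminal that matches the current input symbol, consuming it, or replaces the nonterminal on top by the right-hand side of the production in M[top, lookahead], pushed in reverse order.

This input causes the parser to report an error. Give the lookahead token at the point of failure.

u

     Stack        Input          Action
  1  $ <S>        r t t s s u $  expand <S> ::= <C> s s
  2  $ s s <C>    r t t s s u $  expand <C> ::= r t t
  3  $ s s t t r  r t t s s u $  match r
  4  $ s s t t    t t s s u $    match t
  5  $ s s t      t s s u $      match t
  6  $ s s        s s u $        match s
  7  $ s          s u $          match s
  8  $            u $            error: stack empty but input remains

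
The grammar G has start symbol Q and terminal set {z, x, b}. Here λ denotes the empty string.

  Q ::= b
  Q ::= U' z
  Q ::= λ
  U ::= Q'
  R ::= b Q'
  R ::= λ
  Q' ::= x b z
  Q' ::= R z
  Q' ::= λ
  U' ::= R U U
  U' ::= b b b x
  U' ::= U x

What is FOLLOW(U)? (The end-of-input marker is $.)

FIRST(R): from R::=b Q' we get {b}; from R::=λ we get {λ}. So FIRST(R) = {λ, b}.
FIRST(Q'): from Q'::=x b z we get {x}; from Q'::=R z we get {b, z}; from Q'::=λ we get {λ}. So FIRST(Q') = {λ, b, x, z}.
FIRST(U): from U::=Q' we get {λ, b, x, z}. So FIRST(U) = {λ, b, x, z}.
FIRST(U'): from U'::=R U U we get {λ, b, x, z}; from U'::=b b b x we get {b}; from U'::=U x we get {b, x, z}. So FIRST(U') = {λ, b, x, z}.
FIRST(Q): from Q::=b we get {b}; from Q::=U' z we get {b, x, z}; from Q::=λ we get {λ}. So FIRST(Q) = {λ, b, x, z}.
FOLLOW(Q) includes $ since Q is the start symbol.
FOLLOW(Q): Q appears on no right-hand side. Thus FOLLOW(Q) = {$}.
FOLLOW(U'): in Q::=U' z, U' is followed by z with FIRST {z}. Thus FOLLOW(U') = {z}.
FOLLOW(U): in U'::=R U U (occurrence 1), U is followed by U with FIRST {λ, b, x, z}; in U'::=R U U (occurrence 1), the suffix after U is nullable, so FOLLOW(U) ⊇ FOLLOW(U') = {z}; in U'::=R U U (occurrence 2), the suffix after U is empty, so FOLLOW(U) ⊇ FOLLOW(U') = {z}; in U'::=U x, U is followed by x with FIRST {x}. Thus FOLLOW(U) = {b, x, z}.
FOLLOW(R): in Q'::=R z, R is followed by z with FIRST {z}; in U'::=R U U, R is followed by U U with FIRST {λ, b, x, z}; in U'::=R U U, the suffix after R is nullable, so FOLLOW(R) ⊇ FOLLOW(U') = {z}. Thus FOLLOW(R) = {b, x, z}.
FOLLOW(Q'): in U::=Q', the suffix after Q' is empty, so FOLLOW(Q') ⊇ FOLLOW(U) = {b, x, z}; in R::=b Q', the suffix after Q' is empty, so FOLLOW(Q') ⊇ FOLLOW(R) = {b, x, z}. Thus FOLLOW(Q') = {b, x, z}.

{b, x, z}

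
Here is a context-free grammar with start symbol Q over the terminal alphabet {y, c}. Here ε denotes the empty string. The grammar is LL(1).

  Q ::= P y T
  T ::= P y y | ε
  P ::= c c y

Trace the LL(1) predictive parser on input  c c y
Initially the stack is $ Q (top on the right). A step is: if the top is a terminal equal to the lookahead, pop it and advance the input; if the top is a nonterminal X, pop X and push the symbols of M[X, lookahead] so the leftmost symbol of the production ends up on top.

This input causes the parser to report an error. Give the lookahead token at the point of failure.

step 1: stack=$ Q  input=c c y $  — expand Q ::= P y T
step 2: stack=$ T y P  input=c c y $  — expand P ::= c c y
step 3: stack=$ T y y c c  input=c c y $  — match c
step 4: stack=$ T y y c  input=c y $  — match c
step 5: stack=$ T y y  input=y $  — match y
step 6: stack=$ T y  input=$  — error: top is terminal y but lookahead is $

$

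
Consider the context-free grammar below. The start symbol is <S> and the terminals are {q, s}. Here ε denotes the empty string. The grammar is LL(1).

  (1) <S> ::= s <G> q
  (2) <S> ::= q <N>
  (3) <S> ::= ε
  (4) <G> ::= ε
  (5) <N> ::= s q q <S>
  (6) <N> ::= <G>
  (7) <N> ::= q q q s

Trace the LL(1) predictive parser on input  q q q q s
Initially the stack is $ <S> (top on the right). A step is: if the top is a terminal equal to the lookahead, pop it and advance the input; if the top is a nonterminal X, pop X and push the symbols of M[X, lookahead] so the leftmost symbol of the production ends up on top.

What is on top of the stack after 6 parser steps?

step 1: stack=$ <S>  input=q q q q s $  — expand <S> ::= q <N>
step 2: stack=$ <N> q  input=q q q q s $  — match q
step 3: stack=$ <N>  input=q q q s $  — expand <N> ::= q q q s
step 4: stack=$ s q q q  input=q q q s $  — match q
step 5: stack=$ s q q  input=q q s $  — match q
step 6: stack=$ s q  input=q s $  — match q
Stack after step 6: $ s (top = s).

s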